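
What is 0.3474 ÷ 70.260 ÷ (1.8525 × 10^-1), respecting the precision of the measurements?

0.3474 ÷ 70.260 ÷ (1.8525 × 10^-1) = 0.0266909143713…
Multiplication/division keeps the fewest significant figures: 0.3474 → 4 s.f., 70.260 → 5 s.f., 1.8525 × 10^-1 → 5 s.f.; limit is 4.
Rounded to 4 significant figures: 0.02669.

0.02669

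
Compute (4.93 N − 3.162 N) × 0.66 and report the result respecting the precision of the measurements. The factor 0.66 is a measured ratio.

4.93 N − 3.162 N = 1.768 N; the difference is limited to 2 decimal places (3 s.f.).
Carrying full precision, 1.768 × 0.66 = 1.16688 N; 0.66 has 2 s.f., so the result keeps min(3, 2) = 2 s.f.
Rounded to 2 significant figures: 1.2 N.

1.2 N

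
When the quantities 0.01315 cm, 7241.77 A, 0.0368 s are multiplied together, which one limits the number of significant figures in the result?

0.0368 s

0.01315 cm → 4 s.f.; 7241.77 A → 6 s.f.; 0.0368 s → 3 s.f.
The fewest is 3 significant figures, from 0.0368 s.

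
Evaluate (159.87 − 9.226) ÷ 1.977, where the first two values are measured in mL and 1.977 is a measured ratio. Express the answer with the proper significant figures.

76.20 mL

159.87 mL − 9.226 mL = 150.644 mL; the difference is limited to 2 decimal places (5 s.f.).
Carrying full precision, 150.644 ÷ 1.977 = 76.1982802226… mL; 1.977 has 4 s.f., so the result keeps min(5, 4) = 4 s.f.
Rounded to 4 significant figures: 76.20 mL.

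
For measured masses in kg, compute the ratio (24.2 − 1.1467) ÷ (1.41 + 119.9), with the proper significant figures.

24.2 − 1.1467 = 23.0533, limited to 1 d.p. → 3 s.f.; 1.41 + 119.9 = 121.31, limited to 1 d.p. → 4 s.f.
Carrying full precision, 23.0533 ÷ 121.31 = 0.190036270711…; keep min(3, 4) = 3 s.f.
Rounded to 3 significant figures: 0.190.

0.190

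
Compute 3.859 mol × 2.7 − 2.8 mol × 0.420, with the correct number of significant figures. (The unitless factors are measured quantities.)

3.859 × 2.7 = 10.4193 → 10. mol (2 s.f., last digit at the 10^0 place).
2.8 × 0.420 = 1.176 → 1.2 mol (2 s.f., last digit at the 10^-1 place).
Difference: 9.2433 mol; keep the coarser place, 10^0.
Result: 9 mol.

9 mol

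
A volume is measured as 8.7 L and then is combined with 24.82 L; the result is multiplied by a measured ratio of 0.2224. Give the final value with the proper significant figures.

8.7 L + 24.82 L = 33.52 L; the sum is limited to 1 decimal place (3 s.f.).
Carrying full precision, 33.52 × 0.2224 = 7.454848 L; 0.2224 has 4 s.f., so the result keeps min(3, 4) = 3 s.f.
Rounded to 3 significant figures: 7.45 L.

7.45 L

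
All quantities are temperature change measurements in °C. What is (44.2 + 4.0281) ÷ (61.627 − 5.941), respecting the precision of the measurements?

0.866

44.2 + 4.0281 = 48.2281, limited to 1 d.p. → 3 s.f.; 61.627 − 5.941 = 55.686, limited to 3 d.p. → 5 s.f.
Carrying full precision, 48.2281 ÷ 55.686 = 0.866072262328…; keep min(3, 5) = 3 s.f.
Rounded to 3 significant figures: 0.866.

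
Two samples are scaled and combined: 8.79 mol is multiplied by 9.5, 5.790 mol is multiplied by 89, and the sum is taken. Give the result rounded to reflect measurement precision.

8.79 × 9.5 = 83.505 → 84 mol (2 s.f., last digit at the 10^0 place).
5.790 × 89 = 515.31 → 5.2 × 10^2 mol (2 s.f., last digit at the 10^1 place).
Sum: 598.815 mol; keep the coarser place, 10^1.
Result: 6.0 × 10^2 mol.

6.0 × 10^2 mol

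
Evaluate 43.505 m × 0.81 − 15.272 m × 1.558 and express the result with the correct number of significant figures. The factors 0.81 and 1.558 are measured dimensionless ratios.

11 m

43.505 × 0.81 = 35.23905 → 35 m (2 s.f., last digit at the 10^0 place).
15.272 × 1.558 = 23.793776 → 23.79 m (4 s.f., last digit at the 10^-2 place).
Difference: 11.445274 m; keep the coarser place, 10^0.
Result: 11 m.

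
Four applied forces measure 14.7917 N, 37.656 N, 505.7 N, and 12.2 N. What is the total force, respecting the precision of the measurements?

14.7917 N + 37.656 N + 505.7 N + 12.2 N = 570.3477 N.
Addition/subtraction keeps the fewest decimal places: 14.7917 → 4 decimal places, 37.656 → 3 decimal places, 505.7 → 1 decimal place, 12.2 → 1 decimal place; limit is 1.
Rounded to 1 decimal place: 570.3 N.

570.3 N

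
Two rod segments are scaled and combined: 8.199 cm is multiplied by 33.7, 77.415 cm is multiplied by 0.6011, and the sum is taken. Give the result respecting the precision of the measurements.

8.199 × 33.7 = 276.3063 → 276 cm (3 s.f., last digit at the 10^0 place).
77.415 × 0.6011 = 46.5341565 → 46.53 cm (4 s.f., last digit at the 10^-2 place).
Sum: 322.8404565 cm; keep the coarser place, 10^0.
Result: 323 cm.

323 cm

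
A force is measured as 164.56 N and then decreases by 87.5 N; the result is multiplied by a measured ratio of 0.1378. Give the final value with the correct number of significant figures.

164.56 N − 87.5 N = 77.06 N; the difference is limited to 1 decimal place (3 s.f.).
Carrying full precision, 77.06 × 0.1378 = 10.618868 N; 0.1378 has 4 s.f., so the result keeps min(3, 4) = 3 s.f.
Rounded to 3 significant figures: 10.6 N.

10.6 N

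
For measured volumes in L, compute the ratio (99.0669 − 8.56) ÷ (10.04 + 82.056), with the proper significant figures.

0.9827

99.0669 − 8.56 = 90.5069, limited to 2 d.p. → 4 s.f.; 10.04 + 82.056 = 92.096, limited to 2 d.p. → 4 s.f.
Carrying full precision, 90.5069 ÷ 92.096 = 0.982745178944…; keep min(4, 4) = 4 s.f.
Rounded to 4 significant figures: 0.9827.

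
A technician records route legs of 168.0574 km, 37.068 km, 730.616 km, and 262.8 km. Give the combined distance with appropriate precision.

168.0574 km + 37.068 km + 730.616 km + 262.8 km = 1198.5414 km.
Addition/subtraction keeps the fewest decimal places: 168.0574 → 4 decimal places, 37.068 → 3 decimal places, 730.616 → 3 decimal places, 262.8 → 1 decimal place; limit is 1.
Rounded to 1 decimal place: 1198.5 km.

1198.5 km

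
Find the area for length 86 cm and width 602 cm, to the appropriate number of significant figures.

area = 86 cm × 602 cm = 51772 cm².
86 has 2 significant figures; 602 has 3.
Division/multiplication keeps the fewest: 2 significant figures.
Rounded: 5.2 × 10^4 cm².

5.2 × 10^4 cm²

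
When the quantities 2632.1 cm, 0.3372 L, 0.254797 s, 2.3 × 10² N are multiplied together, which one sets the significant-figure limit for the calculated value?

2632.1 cm → 5 s.f.; 0.3372 L → 4 s.f.; 0.254797 s → 6 s.f.; 2.3 × 10² N → 2 s.f.
The fewest is 2 significant figures, from 2.3 × 10² N.

2.3 × 10² N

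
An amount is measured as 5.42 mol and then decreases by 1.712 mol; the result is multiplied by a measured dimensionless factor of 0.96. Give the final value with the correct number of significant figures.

5.42 mol − 1.712 mol = 3.708 mol; the difference is limited to 2 decimal places (3 s.f.).
Carrying full precision, 3.708 × 0.96 = 3.55968 mol; 0.96 has 2 s.f., so the result keeps min(3, 2) = 2 s.f.
Rounded to 2 significant figures: 3.6 mol.

3.6 mol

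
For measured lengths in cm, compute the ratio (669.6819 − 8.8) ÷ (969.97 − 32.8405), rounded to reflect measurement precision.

669.6819 − 8.8 = 660.8819, limited to 1 d.p. → 4 s.f.; 969.97 − 32.8405 = 937.1295, limited to 2 d.p. → 5 s.f.
Carrying full precision, 660.8819 ÷ 937.1295 = 0.705219396039…; keep min(4, 5) = 4 s.f.
Rounded to 4 significant figures: 0.7052.

0.7052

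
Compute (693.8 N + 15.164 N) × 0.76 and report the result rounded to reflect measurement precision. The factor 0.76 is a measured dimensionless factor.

693.8 N + 15.164 N = 708.964 N; the sum is limited to 1 decimal place (4 s.f.).
Carrying full precision, 708.964 × 0.76 = 538.81264 N; 0.76 has 2 s.f., so the result keeps min(4, 2) = 2 s.f.
Rounded to 2 significant figures: 5.4 × 10² N.

5.4 × 10² N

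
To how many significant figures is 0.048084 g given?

0.048084: leading zeros are not significant; zeros between nonzero digits are significant.

5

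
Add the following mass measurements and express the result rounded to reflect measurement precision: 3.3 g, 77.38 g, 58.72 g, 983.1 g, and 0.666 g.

3.3 g + 77.38 g + 58.72 g + 983.1 g + 0.666 g = 1123.166 g.
Addition/subtraction keeps the fewest decimal places: 3.3 → 1 decimal place, 77.38 → 2 decimal places, 58.72 → 2 decimal places, 983.1 → 1 decimal place, 0.666 → 3 decimal places; limit is 1.
Rounded to 1 decimal place: 1.1232 × 10³ g.

1.1232 × 10³ g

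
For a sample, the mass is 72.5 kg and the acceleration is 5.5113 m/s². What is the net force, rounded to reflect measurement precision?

4.00 × 10^2 N

net force = 72.5 kg × 5.5113 m/s² = 399.56925 N.
72.5 has 3 significant figures; 5.5113 has 5.
Division/multiplication keeps the fewest: 3 significant figures.
Rounded: 4.00 × 10^2 N.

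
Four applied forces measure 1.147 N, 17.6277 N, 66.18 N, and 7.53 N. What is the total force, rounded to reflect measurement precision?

92.48 N

1.147 N + 17.6277 N + 66.18 N + 7.53 N = 92.4847 N.
Addition/subtraction keeps the fewest decimal places: 1.147 → 3 decimal places, 17.6277 → 4 decimal places, 66.18 → 2 decimal places, 7.53 → 2 decimal places; limit is 2.
Rounded to 2 decimal places: 92.48 N.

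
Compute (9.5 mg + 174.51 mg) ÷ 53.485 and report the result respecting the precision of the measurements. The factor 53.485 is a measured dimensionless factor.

3.440 mg

9.5 mg + 174.51 mg = 184.01 mg; the sum is limited to 1 decimal place (4 s.f.).
Carrying full precision, 184.01 ÷ 53.485 = 3.44040385155… mg; 53.485 has 5 s.f., so the result keeps min(4, 5) = 4 s.f.
Rounded to 4 significant figures: 3.440 mg.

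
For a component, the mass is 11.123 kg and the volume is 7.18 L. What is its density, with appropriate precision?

1.55 kg/L

density = 11.123 kg ÷ 7.18 L = 1.5491643454… kg/L.
11.123 has 5 significant figures; 7.18 has 3.
Division/multiplication keeps the fewest: 3 significant figures.
Rounded: 1.55 kg/L.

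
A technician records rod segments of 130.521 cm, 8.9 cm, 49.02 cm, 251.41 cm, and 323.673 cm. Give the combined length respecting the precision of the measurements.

763.5 cm

130.521 cm + 8.9 cm + 49.02 cm + 251.41 cm + 323.673 cm = 763.524 cm.
Addition/subtraction keeps the fewest decimal places: 130.521 → 3 decimal places, 8.9 → 1 decimal place, 49.02 → 2 decimal places, 251.41 → 2 decimal places, 323.673 → 3 decimal places; limit is 1.
Rounded to 1 decimal place: 763.5 cm.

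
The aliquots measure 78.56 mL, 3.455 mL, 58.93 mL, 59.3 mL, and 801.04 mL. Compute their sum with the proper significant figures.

1001.3 mL

78.56 mL + 3.455 mL + 58.93 mL + 59.3 mL + 801.04 mL = 1001.285 mL.
Addition/subtraction keeps the fewest decimal places: 78.56 → 2 decimal places, 3.455 → 3 decimal places, 58.93 → 2 decimal places, 59.3 → 1 decimal place, 801.04 → 2 decimal places; limit is 1.
Rounded to 1 decimal place: 1001.3 mL.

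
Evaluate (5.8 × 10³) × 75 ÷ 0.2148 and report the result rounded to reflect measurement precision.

(5.8 × 10³) × 75 ÷ 0.2148 = 2025139.6648…
Multiplication/division keeps the fewest significant figures: 5.8 × 10³ → 2 s.f., 75 → 2 s.f., 0.2148 → 4 s.f.; limit is 2.
Rounded to 2 significant figures: 2.0 × 10⁶.

2.0 × 10⁶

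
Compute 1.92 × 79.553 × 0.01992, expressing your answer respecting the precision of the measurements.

1.92 × 79.553 × 0.01992 = 3.0426158592
Multiplication/division keeps the fewest significant figures: 1.92 → 3 s.f., 79.553 → 5 s.f., 0.01992 → 4 s.f.; limit is 3.
Rounded to 3 significant figures: 3.04.

3.04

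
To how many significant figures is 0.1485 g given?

4

0.1485: leading zeros are not significant.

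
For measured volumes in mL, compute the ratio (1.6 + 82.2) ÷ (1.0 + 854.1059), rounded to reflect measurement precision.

0.0980

1.6 + 82.2 = 83.8, limited to 1 d.p. → 3 s.f.; 1.0 + 854.1059 = 855.1059, limited to 1 d.p. → 4 s.f.
Carrying full precision, 83.8 ÷ 855.1059 = 0.0979995577156…; keep min(3, 4) = 3 s.f.
Rounded to 3 significant figures: 0.0980.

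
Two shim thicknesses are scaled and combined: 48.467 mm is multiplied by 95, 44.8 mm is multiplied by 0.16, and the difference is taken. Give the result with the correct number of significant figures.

48.467 × 95 = 4604.365 → 4.6 × 10^3 mm (2 s.f., last digit at the 10^2 place).
44.8 × 0.16 = 7.168 → 7.2 mm (2 s.f., last digit at the 10^-1 place).
Difference: 4597.197 mm; keep the coarser place, 10^2.
Result: 4.6 × 10^3 mm.

4.6 × 10^3 mm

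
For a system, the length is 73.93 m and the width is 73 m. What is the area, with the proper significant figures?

5.4 × 10^3 m²

area = 73.93 m × 73 m = 5396.89 m².
73.93 has 4 significant figures; 73 has 2.
Division/multiplication keeps the fewest: 2 significant figures.
Rounded: 5.4 × 10^3 m².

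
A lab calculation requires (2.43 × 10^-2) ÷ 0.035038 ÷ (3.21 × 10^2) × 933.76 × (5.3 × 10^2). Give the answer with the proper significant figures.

1.1 × 10^3

(2.43 × 10^-2) ÷ 0.035038 ÷ (3.21 × 10^2) × 933.76 × (5.3 × 10^2) = 1069.23475874…
Multiplication/division keeps the fewest significant figures: 2.43 × 10^-2 → 3 s.f., 0.035038 → 5 s.f., 3.21 × 10^2 → 3 s.f., 933.76 → 5 s.f., 5.3 × 10^2 → 2 s.f.; limit is 2.
Rounded to 2 significant figures: 1.1 × 10^3.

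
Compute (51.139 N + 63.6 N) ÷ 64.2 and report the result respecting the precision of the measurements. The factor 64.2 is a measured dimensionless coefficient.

51.139 N + 63.6 N = 114.739 N; the sum is limited to 1 decimal place (4 s.f.).
Carrying full precision, 114.739 ÷ 64.2 = 1.78721183801… N; 64.2 has 3 s.f., so the result keeps min(4, 3) = 3 s.f.
Rounded to 3 significant figures: 1.79 N.

1.79 N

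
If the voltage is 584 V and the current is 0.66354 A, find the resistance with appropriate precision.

resistance = 584 V ÷ 0.66354 A = 880.127799379… Ω.
584 has 3 significant figures; 0.66354 has 5.
Division/multiplication keeps the fewest: 3 significant figures.
Rounded: 8.80 × 10² Ω.

8.80 × 10² Ω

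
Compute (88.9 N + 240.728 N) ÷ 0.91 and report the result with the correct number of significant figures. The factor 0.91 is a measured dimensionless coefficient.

3.6 × 10² N

88.9 N + 240.728 N = 329.628 N; the sum is limited to 1 decimal place (4 s.f.).
Carrying full precision, 329.628 ÷ 0.91 = 362.228571429… N; 0.91 has 2 s.f., so the result keeps min(4, 2) = 2 s.f.
Rounded to 2 significant figures: 3.6 × 10² N.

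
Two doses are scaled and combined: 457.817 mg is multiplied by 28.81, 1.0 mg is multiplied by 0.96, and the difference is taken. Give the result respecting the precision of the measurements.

1.319 × 10⁴ mg

457.817 × 28.81 = 13189.70777 → 1.319 × 10⁴ mg (4 s.f., last digit at the 10^1 place).
1.0 × 0.96 = 0.96 → 0.96 mg (2 s.f., last digit at the 10^-2 place).
Difference: 13188.74777 mg; keep the coarser place, 10^1.
Result: 1.319 × 10⁴ mg.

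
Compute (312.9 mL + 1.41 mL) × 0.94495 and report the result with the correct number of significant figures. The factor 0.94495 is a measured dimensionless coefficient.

312.9 mL + 1.41 mL = 314.31 mL; the sum is limited to 1 decimal place (4 s.f.).
Carrying full precision, 314.31 × 0.94495 = 297.0072345 mL; 0.94495 has 5 s.f., so the result keeps min(4, 5) = 4 s.f.
Rounded to 4 significant figures: 297.0 mL.

297.0 mL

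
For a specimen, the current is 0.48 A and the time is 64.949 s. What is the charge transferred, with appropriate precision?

31 C

charge transferred = 0.48 A × 64.949 s = 31.17552 C.
0.48 has 2 significant figures; 64.949 has 5.
Division/multiplication keeps the fewest: 2 significant figures.
Rounded: 31 C.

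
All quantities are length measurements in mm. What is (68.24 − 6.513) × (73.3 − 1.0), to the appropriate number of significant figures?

68.24 − 6.513 = 61.727, limited to 2 d.p. → 4 s.f.; 73.3 − 1.0 = 72.3, limited to 1 d.p. → 3 s.f.
Carrying full precision, 61.727 × 72.3 = 4462.8621; keep min(4, 3) = 3 s.f.
Rounded to 3 significant figures: 4.46 × 10^3 mm².

4.46 × 10^3 mm²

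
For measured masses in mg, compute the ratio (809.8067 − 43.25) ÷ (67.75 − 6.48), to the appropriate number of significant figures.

809.8067 − 43.25 = 766.5567, limited to 2 d.p. → 5 s.f.; 67.75 − 6.48 = 61.27, limited to 2 d.p. → 4 s.f.
Carrying full precision, 766.5567 ÷ 61.27 = 12.5111261629…; keep min(5, 4) = 4 s.f.
Rounded to 4 significant figures: 12.51.

12.51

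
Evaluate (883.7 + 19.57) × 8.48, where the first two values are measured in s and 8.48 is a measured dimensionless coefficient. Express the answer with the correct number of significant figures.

7.66 × 10^3 s

883.7 s + 19.57 s = 903.27 s; the sum is limited to 1 decimal place (4 s.f.).
Carrying full precision, 903.27 × 8.48 = 7659.7296 s; 8.48 has 3 s.f., so the result keeps min(4, 3) = 3 s.f.
Rounded to 3 significant figures: 7.66 × 10^3 s.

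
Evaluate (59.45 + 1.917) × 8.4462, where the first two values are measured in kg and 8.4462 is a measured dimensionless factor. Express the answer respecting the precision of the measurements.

518.3 kg

59.45 kg + 1.917 kg = 61.367 kg; the sum is limited to 2 decimal places (4 s.f.).
Carrying full precision, 61.367 × 8.4462 = 518.3179554 kg; 8.4462 has 5 s.f., so the result keeps min(4, 5) = 4 s.f.
Rounded to 4 significant figures: 518.3 kg.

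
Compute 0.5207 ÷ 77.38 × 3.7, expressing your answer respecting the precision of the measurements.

0.5207 ÷ 77.38 × 3.7 = 0.0248977772034…
Multiplication/division keeps the fewest significant figures: 0.5207 → 4 s.f., 77.38 → 4 s.f., 3.7 → 2 s.f.; limit is 2.
Rounded to 2 significant figures: 0.025.

0.025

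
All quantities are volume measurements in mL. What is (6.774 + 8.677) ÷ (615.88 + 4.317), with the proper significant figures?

2.4913 × 10^-2

6.774 + 8.677 = 15.451, limited to 3 d.p. → 5 s.f.; 615.88 + 4.317 = 620.197, limited to 2 d.p. → 5 s.f.
Carrying full precision, 15.451 ÷ 620.197 = 0.0249130518206…; keep min(5, 5) = 5 s.f.
Rounded to 5 significant figures: 2.4913 × 10^-2.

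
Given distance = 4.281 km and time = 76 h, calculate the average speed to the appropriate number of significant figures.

average speed = 4.281 km ÷ 76 h = 0.0563289473684… km/h.
4.281 has 4 significant figures; 76 has 2.
Division/multiplication keeps the fewest: 2 significant figures.
Rounded: 0.056 km/h.

0.056 km/h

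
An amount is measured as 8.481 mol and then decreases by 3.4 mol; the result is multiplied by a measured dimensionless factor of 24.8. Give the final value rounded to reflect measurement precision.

1.3 × 10^2 mol

8.481 mol − 3.4 mol = 5.081 mol; the difference is limited to 1 decimal place (2 s.f.).
Carrying full precision, 5.081 × 24.8 = 126.0088 mol; 24.8 has 3 s.f., so the result keeps min(2, 3) = 2 s.f.
Rounded to 2 significant figures: 1.3 × 10^2 mol.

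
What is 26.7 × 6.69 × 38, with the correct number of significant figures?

6.8 × 10³

26.7 × 6.69 × 38 = 6787.674
Multiplication/division keeps the fewest significant figures: 26.7 → 3 s.f., 6.69 → 3 s.f., 38 → 2 s.f.; limit is 2.
Rounded to 2 significant figures: 6.8 × 10³.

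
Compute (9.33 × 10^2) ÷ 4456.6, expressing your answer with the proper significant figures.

0.209

(9.33 × 10^2) ÷ 4456.6 = 0.209352421128…
Multiplication/division keeps the fewest significant figures: 9.33 × 10^2 → 3 s.f., 4456.6 → 5 s.f.; limit is 3.
Rounded to 3 significant figures: 0.209.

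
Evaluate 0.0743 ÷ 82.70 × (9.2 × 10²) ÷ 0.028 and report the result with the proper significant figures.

30.

0.0743 ÷ 82.70 × (9.2 × 10²) ÷ 0.028 = 29.519778891…
Multiplication/division keeps the fewest significant figures: 0.0743 → 3 s.f., 82.70 → 4 s.f., 9.2 × 10² → 2 s.f., 0.028 → 2 s.f.; limit is 2.
Rounded to 2 significant figures: 30.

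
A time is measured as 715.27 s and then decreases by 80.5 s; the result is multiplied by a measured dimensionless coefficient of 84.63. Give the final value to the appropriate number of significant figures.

5.372 × 10^4 s

715.27 s − 80.5 s = 634.77 s; the difference is limited to 1 decimal place (4 s.f.).
Carrying full precision, 634.77 × 84.63 = 53720.5851 s; 84.63 has 4 s.f., so the result keeps min(4, 4) = 4 s.f.
Rounded to 4 significant figures: 5.372 × 10^4 s.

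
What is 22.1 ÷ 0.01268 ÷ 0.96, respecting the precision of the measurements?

1.8 × 10³

22.1 ÷ 0.01268 ÷ 0.96 = 1815.52313354…
Multiplication/division keeps the fewest significant figures: 22.1 → 3 s.f., 0.01268 → 4 s.f., 0.96 → 2 s.f.; limit is 2.
Rounded to 2 significant figures: 1.8 × 10³.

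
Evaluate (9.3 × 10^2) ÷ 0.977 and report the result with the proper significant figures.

9.5 × 10^2

(9.3 × 10^2) ÷ 0.977 = 951.893551689…
Multiplication/division keeps the fewest significant figures: 9.3 × 10^2 → 2 s.f., 0.977 → 3 s.f.; limit is 2.
Rounded to 2 significant figures: 9.5 × 10^2.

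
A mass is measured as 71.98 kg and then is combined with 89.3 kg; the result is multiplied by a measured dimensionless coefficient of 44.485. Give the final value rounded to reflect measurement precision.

71.98 kg + 89.3 kg = 161.28 kg; the sum is limited to 1 decimal place (4 s.f.).
Carrying full precision, 161.28 × 44.485 = 7174.5408 kg; 44.485 has 5 s.f., so the result keeps min(4, 5) = 4 s.f.
Rounded to 4 significant figures: 7175 kg.

7175 kg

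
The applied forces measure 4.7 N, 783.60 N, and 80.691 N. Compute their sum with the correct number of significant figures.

4.7 N + 783.60 N + 80.691 N = 868.991 N.
Addition/subtraction keeps the fewest decimal places: 4.7 → 1 decimal place, 783.60 → 2 decimal places, 80.691 → 3 decimal places; limit is 1.
Rounded to 1 decimal place: 8.690 × 10^2 N.

8.690 × 10^2 N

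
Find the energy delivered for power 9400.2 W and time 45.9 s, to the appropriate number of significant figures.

energy delivered = 9400.2 W × 45.9 s = 431469.18 J.
9400.2 has 5 significant figures; 45.9 has 3.
Division/multiplication keeps the fewest: 3 significant figures.
Rounded: 4.31 × 10⁵ J.

4.31 × 10⁵ J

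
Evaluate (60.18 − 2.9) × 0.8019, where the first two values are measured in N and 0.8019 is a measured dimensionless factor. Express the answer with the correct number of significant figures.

45.9 N

60.18 N − 2.9 N = 57.28 N; the difference is limited to 1 decimal place (3 s.f.).
Carrying full precision, 57.28 × 0.8019 = 45.932832 N; 0.8019 has 4 s.f., so the result keeps min(3, 4) = 3 s.f.
Rounded to 3 significant figures: 45.9 N.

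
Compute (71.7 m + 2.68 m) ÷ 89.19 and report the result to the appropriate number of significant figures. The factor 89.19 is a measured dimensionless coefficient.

71.7 m + 2.68 m = 74.38 m; the sum is limited to 1 decimal place (3 s.f.).
Carrying full precision, 74.38 ÷ 89.19 = 0.833949994394… m; 89.19 has 4 s.f., so the result keeps min(3, 4) = 3 s.f.
Rounded to 3 significant figures: 0.834 m.

0.834 m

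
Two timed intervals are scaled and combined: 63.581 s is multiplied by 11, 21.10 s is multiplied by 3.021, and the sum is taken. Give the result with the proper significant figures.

7.6 × 10² s

63.581 × 11 = 699.391 → 7.0 × 10² s (2 s.f., last digit at the 10^1 place).
21.10 × 3.021 = 63.7431 → 63.74 s (4 s.f., last digit at the 10^-2 place).
Sum: 763.1341 s; keep the coarser place, 10^1.
Result: 7.6 × 10² s.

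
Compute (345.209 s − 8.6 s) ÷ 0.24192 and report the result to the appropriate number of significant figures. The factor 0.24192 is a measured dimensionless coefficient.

345.209 s − 8.6 s = 336.609 s; the difference is limited to 1 decimal place (4 s.f.).
Carrying full precision, 336.609 ÷ 0.24192 = 1391.40625 s; 0.24192 has 5 s.f., so the result keeps min(4, 5) = 4 s.f.
Rounded to 4 significant figures: 1391 s.

1391 s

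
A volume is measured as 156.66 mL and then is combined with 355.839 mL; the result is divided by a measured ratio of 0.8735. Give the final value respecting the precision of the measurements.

586.7 mL

156.66 mL + 355.839 mL = 512.499 mL; the sum is limited to 2 decimal places (5 s.f.).
Carrying full precision, 512.499 ÷ 0.8735 = 586.718946766… mL; 0.8735 has 4 s.f., so the result keeps min(5, 4) = 4 s.f.
Rounded to 4 significant figures: 586.7 mL.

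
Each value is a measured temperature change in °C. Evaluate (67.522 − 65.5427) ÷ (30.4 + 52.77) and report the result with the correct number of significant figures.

67.522 − 65.5427 = 1.9793, limited to 3 d.p. → 4 s.f.; 30.4 + 52.77 = 83.17, limited to 1 d.p. → 3 s.f.
Carrying full precision, 1.9793 ÷ 83.17 = 0.0237982445593…; keep min(4, 3) = 3 s.f.
Rounded to 3 significant figures: 0.0238.

0.0238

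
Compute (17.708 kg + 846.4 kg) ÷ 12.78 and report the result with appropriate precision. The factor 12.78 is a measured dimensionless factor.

17.708 kg + 846.4 kg = 864.108 kg; the sum is limited to 1 decimal place (4 s.f.).
Carrying full precision, 864.108 ÷ 12.78 = 67.614084507… kg; 12.78 has 4 s.f., so the result keeps min(4, 4) = 4 s.f.
Rounded to 4 significant figures: 67.61 kg.

67.61 kg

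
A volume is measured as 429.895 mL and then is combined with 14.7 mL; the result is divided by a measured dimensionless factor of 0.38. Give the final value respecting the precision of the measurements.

1.2 × 10^3 mL

429.895 mL + 14.7 mL = 444.595 mL; the sum is limited to 1 decimal place (4 s.f.).
Carrying full precision, 444.595 ÷ 0.38 = 1169.98684211… mL; 0.38 has 2 s.f., so the result keeps min(4, 2) = 2 s.f.
Rounded to 2 significant figures: 1.2 × 10^3 mL.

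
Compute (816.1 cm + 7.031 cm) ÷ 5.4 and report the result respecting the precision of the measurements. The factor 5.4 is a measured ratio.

1.5 × 10² cm

816.1 cm + 7.031 cm = 823.131 cm; the sum is limited to 1 decimal place (4 s.f.).
Carrying full precision, 823.131 ÷ 5.4 = 152.431666667… cm; 5.4 has 2 s.f., so the result keeps min(4, 2) = 2 s.f.
Rounded to 2 significant figures: 1.5 × 10² cm.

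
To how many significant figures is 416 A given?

3

416: every digit is nonzero and significant.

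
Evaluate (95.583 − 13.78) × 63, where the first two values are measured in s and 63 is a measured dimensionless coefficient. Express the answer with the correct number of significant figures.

5.2 × 10^3 s

95.583 s − 13.78 s = 81.803 s; the difference is limited to 2 decimal places (4 s.f.).
Carrying full precision, 81.803 × 63 = 5153.589 s; 63 has 2 s.f., so the result keeps min(4, 2) = 2 s.f.
Rounded to 2 significant figures: 5.2 × 10^3 s.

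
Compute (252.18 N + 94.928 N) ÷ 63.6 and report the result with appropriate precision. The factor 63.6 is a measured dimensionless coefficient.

5.46 N

252.18 N + 94.928 N = 347.108 N; the sum is limited to 2 decimal places (5 s.f.).
Carrying full precision, 347.108 ÷ 63.6 = 5.45767295597… N; 63.6 has 3 s.f., so the result keeps min(5, 3) = 3 s.f.
Rounded to 3 significant figures: 5.46 N.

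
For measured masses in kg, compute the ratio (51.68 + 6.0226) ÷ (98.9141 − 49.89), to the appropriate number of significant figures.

51.68 + 6.0226 = 57.7026, limited to 2 d.p. → 4 s.f.; 98.9141 − 49.89 = 49.0241, limited to 2 d.p. → 4 s.f.
Carrying full precision, 57.7026 ÷ 49.0241 = 1.17702517741…; keep min(4, 4) = 4 s.f.
Rounded to 4 significant figures: 1.177.

1.177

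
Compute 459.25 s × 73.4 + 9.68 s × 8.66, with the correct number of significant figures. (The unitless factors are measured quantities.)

459.25 × 73.4 = 33708.95 → 3.37 × 10^4 s (3 s.f., last digit at the 10^2 place).
9.68 × 8.66 = 83.8288 → 83.8 s (3 s.f., last digit at the 10^-1 place).
Sum: 33792.7788 s; keep the coarser place, 10^2.
Result: 3.38 × 10^4 s.

3.38 × 10^4 s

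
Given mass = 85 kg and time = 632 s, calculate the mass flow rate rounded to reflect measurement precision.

mass flow rate = 85 kg ÷ 632 s = 0.134493670886… kg/s.
85 has 2 significant figures; 632 has 3.
Division/multiplication keeps the fewest: 2 significant figures.
Rounded: 0.13 kg/s.

0.13 kg/s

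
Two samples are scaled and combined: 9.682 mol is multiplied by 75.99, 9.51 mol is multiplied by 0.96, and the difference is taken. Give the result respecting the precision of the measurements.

9.682 × 75.99 = 735.73518 → 735.7 mol (4 s.f., last digit at the 10^-1 place).
9.51 × 0.96 = 9.1296 → 9.1 mol (2 s.f., last digit at the 10^-1 place).
Difference: 726.60558 mol; keep the coarser place, 10^-1.
Result: 726.6 mol.

726.6 mol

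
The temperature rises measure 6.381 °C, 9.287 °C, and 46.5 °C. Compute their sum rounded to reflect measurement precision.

62.2 °C

6.381 °C + 9.287 °C + 46.5 °C = 62.168 °C.
Addition/subtraction keeps the fewest decimal places: 6.381 → 3 decimal places, 9.287 → 3 decimal places, 46.5 → 1 decimal place; limit is 1.
Rounded to 1 decimal place: 62.2 °C.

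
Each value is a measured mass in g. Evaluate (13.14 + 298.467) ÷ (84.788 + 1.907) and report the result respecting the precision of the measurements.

13.14 + 298.467 = 311.607, limited to 2 d.p. → 5 s.f.; 84.788 + 1.907 = 86.695, limited to 3 d.p. → 5 s.f.
Carrying full precision, 311.607 ÷ 86.695 = 3.59429032816…; keep min(5, 5) = 5 s.f.
Rounded to 5 significant figures: 3.5943.

3.5943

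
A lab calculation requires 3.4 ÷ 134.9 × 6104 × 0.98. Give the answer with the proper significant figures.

1.5 × 10²

3.4 ÷ 134.9 × 6104 × 0.98 = 150.76744255…
Multiplication/division keeps the fewest significant figures: 3.4 → 2 s.f., 134.9 → 4 s.f., 6104 → 4 s.f., 0.98 → 2 s.f.; limit is 2.
Rounded to 2 significant figures: 1.5 × 10².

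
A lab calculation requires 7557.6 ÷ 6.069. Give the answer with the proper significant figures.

7557.6 ÷ 6.069 = 1245.27928819…
Multiplication/division keeps the fewest significant figures: 7557.6 → 5 s.f., 6.069 → 4 s.f.; limit is 4.
Rounded to 4 significant figures: 1245.

1245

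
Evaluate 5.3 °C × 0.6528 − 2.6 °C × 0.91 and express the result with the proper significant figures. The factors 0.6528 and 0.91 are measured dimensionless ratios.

5.3 × 0.6528 = 3.45984 → 3.5 °C (2 s.f., last digit at the 10^-1 place).
2.6 × 0.91 = 2.366 → 2.4 °C (2 s.f., last digit at the 10^-1 place).
Difference: 1.09384 °C; keep the coarser place, 10^-1.
Result: 1.1 °C.

1.1 °C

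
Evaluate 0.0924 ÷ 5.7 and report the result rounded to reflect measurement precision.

0.016

0.0924 ÷ 5.7 = 0.0162105263158…
Multiplication/division keeps the fewest significant figures: 0.0924 → 3 s.f., 5.7 → 2 s.f.; limit is 2.
Rounded to 2 significant figures: 0.016.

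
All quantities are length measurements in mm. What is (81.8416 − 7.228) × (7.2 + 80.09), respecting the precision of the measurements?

81.8416 − 7.228 = 74.6136, limited to 3 d.p. → 5 s.f.; 7.2 + 80.09 = 87.29, limited to 1 d.p. → 3 s.f.
Carrying full precision, 74.6136 × 87.29 = 6513.021144; keep min(5, 3) = 3 s.f.
Rounded to 3 significant figures: 6.51 × 10³ mm².

6.51 × 10³ mm²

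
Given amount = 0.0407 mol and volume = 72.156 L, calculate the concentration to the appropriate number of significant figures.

concentration = 0.0407 mol ÷ 72.156 L = 0.000564055657187… mol/L.
0.0407 has 3 significant figures; 72.156 has 5.
Division/multiplication keeps the fewest: 3 significant figures.
Rounded: 5.64 × 10⁻⁴ mol/L.

5.64 × 10⁻⁴ mol/L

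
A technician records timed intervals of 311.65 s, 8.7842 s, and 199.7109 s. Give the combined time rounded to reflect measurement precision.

5.2015 × 10² s

311.65 s + 8.7842 s + 199.7109 s = 520.1451 s.
Addition/subtraction keeps the fewest decimal places: 311.65 → 2 decimal places, 8.7842 → 4 decimal places, 199.7109 → 4 decimal places; limit is 2.
Rounded to 2 decimal places: 5.2015 × 10² s.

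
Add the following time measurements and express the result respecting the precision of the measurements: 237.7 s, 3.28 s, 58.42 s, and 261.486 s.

560.9 s

237.7 s + 3.28 s + 58.42 s + 261.486 s = 560.886 s.
Addition/subtraction keeps the fewest decimal places: 237.7 → 1 decimal place, 3.28 → 2 decimal places, 58.42 → 2 decimal places, 261.486 → 3 decimal places; limit is 1.
Rounded to 1 decimal place: 560.9 s.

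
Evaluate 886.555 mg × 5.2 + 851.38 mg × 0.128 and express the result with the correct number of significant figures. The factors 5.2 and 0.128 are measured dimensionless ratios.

886.555 × 5.2 = 4610.086 → 4.6 × 10^3 mg (2 s.f., last digit at the 10^2 place).
851.38 × 0.128 = 108.97664 → 109 mg (3 s.f., last digit at the 10^0 place).
Sum: 4719.06264 mg; keep the coarser place, 10^2.
Result: 4.7 × 10^3 mg.

4.7 × 10^3 mg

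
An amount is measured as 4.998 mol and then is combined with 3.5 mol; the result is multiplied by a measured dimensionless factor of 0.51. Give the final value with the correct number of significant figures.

4.998 mol + 3.5 mol = 8.498 mol; the sum is limited to 1 decimal place (2 s.f.).
Carrying full precision, 8.498 × 0.51 = 4.33398 mol; 0.51 has 2 s.f., so the result keeps min(2, 2) = 2 s.f.
Rounded to 2 significant figures: 4.3 mol.

4.3 mol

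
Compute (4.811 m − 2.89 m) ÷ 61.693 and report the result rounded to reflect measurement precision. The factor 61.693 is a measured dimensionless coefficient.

0.0311 m

4.811 m − 2.89 m = 1.921 m; the difference is limited to 2 decimal places (3 s.f.).
Carrying full precision, 1.921 ÷ 61.693 = 0.0311380545605… m; 61.693 has 5 s.f., so the result keeps min(3, 5) = 3 s.f.
Rounded to 3 significant figures: 0.0311 m.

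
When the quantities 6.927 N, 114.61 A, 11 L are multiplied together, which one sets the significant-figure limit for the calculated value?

11 L

6.927 N → 4 s.f.; 114.61 A → 5 s.f.; 11 L → 2 s.f.
The fewest is 2 significant figures, from 11 L.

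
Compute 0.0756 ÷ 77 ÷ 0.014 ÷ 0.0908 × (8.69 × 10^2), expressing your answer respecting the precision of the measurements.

0.0756 ÷ 77 ÷ 0.014 ÷ 0.0908 × (8.69 × 10^2) = 671.17684078…
Multiplication/division keeps the fewest significant figures: 0.0756 → 3 s.f., 77 → 2 s.f., 0.014 → 2 s.f., 0.0908 → 3 s.f., 8.69 × 10^2 → 3 s.f.; limit is 2.
Rounded to 2 significant figures: 6.7 × 10^2.

6.7 × 10^2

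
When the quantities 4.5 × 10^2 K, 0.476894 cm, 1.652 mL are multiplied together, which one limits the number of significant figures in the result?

4.5 × 10^2 K → 2 s.f.; 0.476894 cm → 6 s.f.; 1.652 mL → 4 s.f.
The fewest is 2 significant figures, from 4.5 × 10^2 K.

4.5 × 10^2 K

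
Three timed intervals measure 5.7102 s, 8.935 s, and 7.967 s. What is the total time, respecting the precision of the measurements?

22.612 s

5.7102 s + 8.935 s + 7.967 s = 22.6122 s.
Addition/subtraction keeps the fewest decimal places: 5.7102 → 4 decimal places, 8.935 → 3 decimal places, 7.967 → 3 decimal places; limit is 3.
Rounded to 3 decimal places: 22.612 s.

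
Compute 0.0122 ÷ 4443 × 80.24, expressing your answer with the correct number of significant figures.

0.0122 ÷ 4443 × 80.24 = 0.000220330407382…
Multiplication/division keeps the fewest significant figures: 0.0122 → 3 s.f., 4443 → 4 s.f., 80.24 → 4 s.f.; limit is 3.
Rounded to 3 significant figures: 2.20 × 10⁻⁴.

2.20 × 10⁻⁴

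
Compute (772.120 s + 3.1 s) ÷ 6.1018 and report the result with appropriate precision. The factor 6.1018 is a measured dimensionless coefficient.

127.0 s

772.120 s + 3.1 s = 775.220 s; the sum is limited to 1 decimal place (4 s.f.).
Carrying full precision, 775.220 ÷ 6.1018 = 127.0477564… s; 6.1018 has 5 s.f., so the result keeps min(4, 5) = 4 s.f.
Rounded to 4 significant figures: 127.0 s.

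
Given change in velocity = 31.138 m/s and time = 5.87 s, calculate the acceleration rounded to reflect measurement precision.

5.30 m/s²

acceleration = 31.138 m/s ÷ 5.87 s = 5.30459965928… m/s².
31.138 has 5 significant figures; 5.87 has 3.
Division/multiplication keeps the fewest: 3 significant figures.
Rounded: 5.30 m/s².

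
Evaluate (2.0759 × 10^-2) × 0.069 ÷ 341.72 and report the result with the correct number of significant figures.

4.2 × 10^-6

(2.0759 × 10^-2) × 0.069 ÷ 341.72 = 0.00000419165105935…
Multiplication/division keeps the fewest significant figures: 2.0759 × 10^-2 → 5 s.f., 0.069 → 2 s.f., 341.72 → 5 s.f.; limit is 2.
Rounded to 2 significant figures: 4.2 × 10^-6.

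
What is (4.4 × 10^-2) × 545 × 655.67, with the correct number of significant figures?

1.6 × 10^4

(4.4 × 10^-2) × 545 × 655.67 = 15722.9666
Multiplication/division keeps the fewest significant figures: 4.4 × 10^-2 → 2 s.f., 545 → 3 s.f., 655.67 → 5 s.f.; limit is 2.
Rounded to 2 significant figures: 1.6 × 10^4.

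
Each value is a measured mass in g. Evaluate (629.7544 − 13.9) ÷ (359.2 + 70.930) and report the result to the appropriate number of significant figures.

1.432

629.7544 − 13.9 = 615.8544, limited to 1 d.p. → 4 s.f.; 359.2 + 70.930 = 430.130, limited to 1 d.p. → 4 s.f.
Carrying full precision, 615.8544 ÷ 430.130 = 1.43178666915…; keep min(4, 4) = 4 s.f.
Rounded to 4 significant figures: 1.432.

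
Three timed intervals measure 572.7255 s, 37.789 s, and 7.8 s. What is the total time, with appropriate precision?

572.7255 s + 37.789 s + 7.8 s = 618.3145 s.
Addition/subtraction keeps the fewest decimal places: 572.7255 → 4 decimal places, 37.789 → 3 decimal places, 7.8 → 1 decimal place; limit is 1.
Rounded to 1 decimal place: 618.3 s.

618.3 s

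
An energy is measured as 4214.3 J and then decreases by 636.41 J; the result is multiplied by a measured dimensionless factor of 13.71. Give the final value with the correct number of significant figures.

4.905 × 10^4 J

4214.3 J − 636.41 J = 3577.89 J; the difference is limited to 1 decimal place (5 s.f.).
Carrying full precision, 3577.89 × 13.71 = 49052.8719 J; 13.71 has 4 s.f., so the result keeps min(5, 4) = 4 s.f.
Rounded to 4 significant figures: 4.905 × 10^4 J.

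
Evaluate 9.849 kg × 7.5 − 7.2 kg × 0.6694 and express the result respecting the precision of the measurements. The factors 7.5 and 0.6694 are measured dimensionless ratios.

9.849 × 7.5 = 73.8675 → 74 kg (2 s.f., last digit at the 10^0 place).
7.2 × 0.6694 = 4.81968 → 4.8 kg (2 s.f., last digit at the 10^-1 place).
Difference: 69.04782 kg; keep the coarser place, 10^0.
Result: 69 kg.

69 kg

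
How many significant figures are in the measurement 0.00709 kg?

3

0.00709: leading zeros are not significant; zeros between nonzero digits are significant.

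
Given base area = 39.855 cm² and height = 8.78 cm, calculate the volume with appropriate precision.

volume = 39.855 cm² × 8.78 cm = 349.9269 cm³.
39.855 has 5 significant figures; 8.78 has 3.
Division/multiplication keeps the fewest: 3 significant figures.
Rounded: 3.50 × 10² cm³.

3.50 × 10² cm³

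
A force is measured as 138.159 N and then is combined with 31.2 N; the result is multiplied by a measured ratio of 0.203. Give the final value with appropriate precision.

34.4 N

138.159 N + 31.2 N = 169.359 N; the sum is limited to 1 decimal place (4 s.f.).
Carrying full precision, 169.359 × 0.203 = 34.379877 N; 0.203 has 3 s.f., so the result keeps min(4, 3) = 3 s.f.
Rounded to 3 significant figures: 34.4 N.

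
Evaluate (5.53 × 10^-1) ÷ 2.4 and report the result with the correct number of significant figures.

0.23

(5.53 × 10^-1) ÷ 2.4 = 0.230416666667…
Multiplication/division keeps the fewest significant figures: 5.53 × 10^-1 → 3 s.f., 2.4 → 2 s.f.; limit is 2.
Rounded to 2 significant figures: 0.23.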